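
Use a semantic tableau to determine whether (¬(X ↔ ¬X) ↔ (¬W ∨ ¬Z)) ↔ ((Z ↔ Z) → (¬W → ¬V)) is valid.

Not valid

Assume the negation and expand:
Initial set: {¬((¬(X ↔ ¬X) ↔ (¬W ∨ ¬Z)) ↔ ((Z ↔ Z) → (¬W → ¬V)))}.
¬((¬(X ↔ ¬X) ↔ (¬W ∨ ¬Z)) ↔ ((Z ↔ Z) → (¬W → ¬V))): β-rule — branch into (¬(X ↔ ¬X) ↔ (¬W ∨ ¬Z)), ¬((Z ↔ Z) → (¬W → ¬V))  //  ¬(¬(X ↔ ¬X) ↔ (¬W ∨ ¬Z)), ((Z ↔ Z) → (¬W → ¬V)).
  branch 1 (add (¬(X ↔ ¬X) ↔ (¬W ∨ ¬Z)), ¬((Z ↔ Z) → (¬W → ¬V))):
    ¬((Z ↔ Z) → (¬W → ¬V)): α-rule — add (Z ↔ Z), ¬(¬W → ¬V).
    ¬(¬W → ¬V): α-rule — add ¬W, ¬¬V.
    (¬(X ↔ ¬X) ↔ (¬W ∨ ¬Z)): β-rule — branch into ¬(X ↔ ¬X), (¬W ∨ ¬Z)  //  ¬¬(X ↔ ¬X), ¬(¬W ∨ ¬Z).
      branch 1.1 (add ¬(X ↔ ¬X), (¬W ∨ ¬Z)):
        (Z ↔ Z): β-rule — branch into Z, Z  //  ¬Z, ¬Z.
          branch 1.1.1 (add Z, Z):
            ¬(X ↔ ¬X): β-rule — branch into X, ¬¬X  //  ¬X, ¬X.
              branch 1.1.1.1 (add X, ¬¬X):
                (¬W ∨ ¬Z): β-rule — branch into ¬W  //  ¬Z.
                  branch 1.1.1.1.1 (add ¬W):
                    ○ open, literals {V=T, W=F, X=T, Z=T}.
                  branch 1.1.1.1.2 (add ¬Z):
                    × closes — contains both Z and ¬Z.
              branch 1.1.1.2 (add ¬X, ¬X):
                (¬W ∨ ¬Z): β-rule — branch into ¬W  //  ¬Z.
                  branch 1.1.1.2.1 (add ¬W):
                    ○ open, literals {V=T, W=F, X=F, Z=T}.
                  branch 1.1.1.2.2 (add ¬Z):
                    × closes — contains both Z and ¬Z.
          branch 1.1.2 (add ¬Z, ¬Z):
            ¬(X ↔ ¬X): β-rule — branch into X, ¬¬X  //  ¬X, ¬X.
              branch 1.1.2.1 (add X, ¬¬X):
                (¬W ∨ ¬Z): β-rule — branch into ¬W  //  ¬Z.
                  branch 1.1.2.1.1 (add ¬W):
                    ○ open, literals {V=T, W=F, X=T, Z=F}.
                  branch 1.1.2.1.2 (add ¬Z):
                    ○ open, literals {V=T, W=F, X=T, Z=F}.
              branch 1.1.2.2 (add ¬X, ¬X):
                (¬W ∨ ¬Z): β-rule — branch into ¬W  //  ¬Z.
                  branch 1.1.2.2.1 (add ¬W):
                    ○ open, literals {V=T, W=F, X=F, Z=F}.
                  branch 1.1.2.2.2 (add ¬Z):
                    ○ open, literals {V=T, W=F, X=F, Z=F}.
      branch 1.2 (add ¬¬(X ↔ ¬X), ¬(¬W ∨ ¬Z)):
        ¬(¬W ∨ ¬Z): α-rule — add ¬¬W, ¬¬Z.
        × closes — contains both W and ¬W.
  branch 2 (add ¬(¬(X ↔ ¬X) ↔ (¬W ∨ ¬Z)), ((Z ↔ Z) → (¬W → ¬V))):
    ¬(¬(X ↔ ¬X) ↔ (¬W ∨ ¬Z)): β-rule — branch into ¬(X ↔ ¬X), ¬(¬W ∨ ¬Z)  //  ¬¬(X ↔ ¬X), (¬W ∨ ¬Z).
      branch 2.1 (add ¬(X ↔ ¬X), ¬(¬W ∨ ¬Z)):
        ¬(¬W ∨ ¬Z): α-rule — add ¬¬W, ¬¬Z.
        ((Z ↔ Z) → (¬W → ¬V)): β-rule — branch into ¬(Z ↔ Z)  //  (¬W → ¬V).
          branch 2.1.1 (add ¬(Z ↔ Z)):
            ¬(X ↔ ¬X): β-rule — branch into X, ¬¬X  //  ¬X, ¬X.
              branch 2.1.1.1 (add X, ¬¬X):
                ¬(Z ↔ Z): β-rule — branch into Z, ¬Z  //  ¬Z, Z.
                  branch 2.1.1.1.1 (add Z, ¬Z):
                    × closes — contains both Z and ¬Z.
                  branch 2.1.1.1.2 (add ¬Z, Z):
                    × closes — contains both Z and ¬Z.
              branch 2.1.1.2 (add ¬X, ¬X):
                ¬(Z ↔ Z): β-rule — branch into Z, ¬Z  //  ¬Z, Z.
                  branch 2.1.1.2.1 (add Z, ¬Z):
                    × closes — contains both Z and ¬Z.
                  branch 2.1.1.2.2 (add ¬Z, Z):
                    × closes — contains both Z and ¬Z.
          branch 2.1.2 (add (¬W → ¬V)):
            ¬(X ↔ ¬X): β-rule — branch into X, ¬¬X  //  ¬X, ¬X.
              branch 2.1.2.1 (add X, ¬¬X):
                (¬W → ¬V): β-rule — branch into ¬¬W  //  ¬V.
                  branch 2.1.2.1.1 (add ¬¬W):
                    ○ open, literals {W=T, X=T, Z=T}.
                  branch 2.1.2.1.2 (add ¬V):
                    ○ open, literals {V=F, W=T, X=T, Z=T}.
              branch 2.1.2.2 (add ¬X, ¬X):
                (¬W → ¬V): β-rule — branch into ¬¬W  //  ¬V.
                  branch 2.1.2.2.1 (add ¬¬W):
                    ○ open, literals {W=T, X=F, Z=T}.
                  branch 2.1.2.2.2 (add ¬V):
                    ○ open, literals {V=F, W=T, X=F, Z=T}.
      branch 2.2 (add ¬¬(X ↔ ¬X), (¬W ∨ ¬Z)):
        ((Z ↔ Z) → (¬W → ¬V)): β-rule — branch into ¬(Z ↔ Z)  //  (¬W → ¬V).
          branch 2.2.1 (add ¬(Z ↔ Z)):
            ¬¬(X ↔ ¬X): β-rule — branch into X, ¬X  //  ¬X, ¬¬X.
              branch 2.2.1.1 (add X, ¬X):
                × closes — contains both X and ¬X.
              branch 2.2.1.2 (add ¬X, ¬¬X):
                × closes — contains both X and ¬X.
          branch 2.2.2 (add (¬W → ¬V)):
            ¬¬(X ↔ ¬X): β-rule — branch into X, ¬X  //  ¬X, ¬¬X.
              branch 2.2.2.1 (add X, ¬X):
                × closes — contains both X and ¬X.
              branch 2.2.2.2 (add ¬X, ¬¬X):
                × closes — contains both X and ¬X.
11 branches closed, 10 open.
An open branch gives a countermodel: V=T, W=F, X=T, Z=T (unmentioned atoms arbitrary); under it the original formula is false.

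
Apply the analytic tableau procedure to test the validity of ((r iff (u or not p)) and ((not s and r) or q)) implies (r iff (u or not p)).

Assume the negation and expand:
Initial set: {F (((r iff (u or not p)) and ((not s and r) or q)) implies (r iff (u or not p)))}.
F (((r iff (u or not p)) and ((not s and r) or q)) implies (r iff (u or not p))): α-rule — add T ((r iff (u or not p)) and ((not s and r) or q)), F (r iff (u or not p)).
T ((r iff (u or not p)) and ((not s and r) or q)): α-rule — add T (r iff (u or not p)), T ((not s and r) or q).
F (r iff (u or not p)): β-rule — branch into T r, F (u or not p)  //  F r, T (u or not p).
  branch 1 (add T r, F (u or not p)):
    F (u or not p): α-rule — add F u, F not p.
    T (r iff (u or not p)): β-rule — branch into T r, T (u or not p)  //  F r, F (u or not p).
      branch 1.1 (add T r, T (u or not p)):
        T ((not s and r) or q): β-rule — branch into T (not s and r)  //  T q.
          branch 1.1.1 (add T (not s and r)):
            T (not s and r): α-rule — add T not s, T r.
            T (u or not p): β-rule — branch into T u  //  T not p.
              branch 1.1.1.1 (add T u):
                × closes — contains both u and not u.
              branch 1.1.1.2 (add T not p):
                × closes — contains both p and not p.
          branch 1.1.2 (add T q):
            T (u or not p): β-rule — branch into T u  //  T not p.
              branch 1.1.2.1 (add T u):
                × closes — contains both u and not u.
              branch 1.1.2.2 (add T not p):
                × closes — contains both p and not p.
      branch 1.2 (add F r, F (u or not p)):
        × closes — contains both r and not r.
  branch 2 (add F r, T (u or not p)):
    T (r iff (u or not p)): β-rule — branch into T r, T (u or not p)  //  F r, F (u or not p).
      branch 2.1 (add T r, T (u or not p)):
        × closes — contains both r and not r.
      branch 2.2 (add F r, F (u or not p)):
        F (u or not p): α-rule — add F u, F not p.
        T ((not s and r) or q): β-rule — branch into T (not s and r)  //  T q.
          branch 2.2.1 (add T (not s and r)):
            T (not s and r): α-rule — add T not s, T r.
            × closes — contains both r and not r.
          branch 2.2.2 (add T q):
            T (u or not p): β-rule — branch into T u  //  T not p.
              branch 2.2.2.1 (add T u):
                × closes — contains both u and not u.
              branch 2.2.2.2 (add T not p):
                × closes — contains both p and not p.
All 9 branches close.
Every branch closed, so the negation is unsatisfiable and the formula is valid.

Valid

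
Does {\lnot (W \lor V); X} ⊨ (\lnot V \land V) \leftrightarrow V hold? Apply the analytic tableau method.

Initial set: {T \lnot (W \lor V); T X; F ((\lnot V \land V) \leftrightarrow V)}.
T \lnot (W \lor V): α-rule — add F W, F V.
F ((\lnot V \land V) \leftrightarrow V): β-rule — branch into T (\lnot V \land V), F V  //  F (\lnot V \land V), T V.
  branch 1 (add T (\lnot V \land V), F V):
    T (\lnot V \land V): α-rule — add T \lnot V, T V.
    × closes — contains both V and \lnot V.
  branch 2 (add F (\lnot V \land V), T V):
    × closes — contains both V and \lnot V.
All 2 branches close.
Every branch closed, so the premises entail the conclusion.

Yes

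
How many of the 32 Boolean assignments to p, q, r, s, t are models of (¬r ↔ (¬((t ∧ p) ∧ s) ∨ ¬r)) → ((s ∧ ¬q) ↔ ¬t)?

Initial set: {T ((¬r ↔ (¬((t ∧ p) ∧ s) ∨ ¬r)) → ((s ∧ ¬q) ↔ ¬t))}.
T ((¬r ↔ (¬((t ∧ p) ∧ s) ∨ ¬r)) → ((s ∧ ¬q) ↔ ¬t)): β-rule — branch into F (¬r ↔ (¬((t ∧ p) ∧ s) ∨ ¬r))  //  T ((s ∧ ¬q) ↔ ¬t).
  branch 1 (add F (¬r ↔ (¬((t ∧ p) ∧ s) ∨ ¬r))):
    F (¬r ↔ (¬((t ∧ p) ∧ s) ∨ ¬r)): β-rule — branch into T ¬r, F (¬((t ∧ p) ∧ s) ∨ ¬r)  //  F ¬r, T (¬((t ∧ p) ∧ s) ∨ ¬r).
      branch 1.1 (add T ¬r, F (¬((t ∧ p) ∧ s) ∨ ¬r)):
        F (¬((t ∧ p) ∧ s) ∨ ¬r): α-rule — add F ¬((t ∧ p) ∧ s), F ¬r.
        × closes — contains both r and ¬r.
      branch 1.2 (add F ¬r, T (¬((t ∧ p) ∧ s) ∨ ¬r)):
        T (¬((t ∧ p) ∧ s) ∨ ¬r): β-rule — branch into T ¬((t ∧ p) ∧ s)  //  T ¬r.
          branch 1.2.1 (add T ¬((t ∧ p) ∧ s)):
            T ¬((t ∧ p) ∧ s): β-rule — branch into F (t ∧ p)  //  F s.
              branch 1.2.1.1 (add F (t ∧ p)):
                F (t ∧ p): β-rule — branch into F t  //  F p.
                  branch 1.2.1.1.1 (add F t):
                    ○ open, literals {r=1, t=0}.
                  branch 1.2.1.1.2 (add F p):
                    ○ open, literals {p=0, r=1}.
              branch 1.2.1.2 (add F s):
                ○ open, literals {r=1, s=0}.
          branch 1.2.2 (add T ¬r):
            × closes — contains both r and ¬r.
  branch 2 (add T ((s ∧ ¬q) ↔ ¬t)):
    T ((s ∧ ¬q) ↔ ¬t): β-rule — branch into T (s ∧ ¬q), T ¬t  //  F (s ∧ ¬q), F ¬t.
      branch 2.1 (add T (s ∧ ¬q), T ¬t):
        T (s ∧ ¬q): α-rule — add T s, T ¬q.
        ○ open, literals {q=0, s=1, t=0}.
      branch 2.2 (add F (s ∧ ¬q), F ¬t):
        F (s ∧ ¬q): β-rule — branch into F s  //  F ¬q.
          branch 2.2.1 (add F s):
            ○ open, literals {s=0, t=1}.
          branch 2.2.2 (add F ¬q):
            ○ open, literals {q=1, t=1}.
2 branches closed, 6 open.
Each open branch fixes some atoms; the unmentioned ones are free. Counting distinct full assignments: branch {r=1, t=0} (p, q, s) contributes 8 new; branch {p=0, r=1} (q, s, t) contributes 4 new; branch {r=1, s=0} (p, q, t) contributes 2 new; branch {q=0, s=1, t=0} (p, r) contributes 2 new; branch {s=0, t=1} (p, q, r) contributes 4 new; branch {q=1, t=1} (p, r, s) contributes 3 new. Total: 23.

23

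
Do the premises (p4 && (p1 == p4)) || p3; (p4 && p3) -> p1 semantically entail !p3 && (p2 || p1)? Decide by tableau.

Initial set: {T ((p4 && (p1 == p4)) || p3); T ((p4 && p3) -> p1); F (!p3 && (p2 || p1))}.
T ((p4 && (p1 == p4)) || p3): β-rule — branch into T (p4 && (p1 == p4))  //  T p3.
  branch 1 (add T (p4 && (p1 == p4))):
    T (p4 && (p1 == p4)): α-rule — add T p4, T (p1 == p4).
    T ((p4 && p3) -> p1): β-rule — branch into F (p4 && p3)  //  T p1.
      branch 1.1 (add F (p4 && p3)):
        F (!p3 && (p2 || p1)): β-rule — branch into F !p3  //  F (p2 || p1).
          branch 1.1.1 (add F !p3):
            T (p1 == p4): β-rule — branch into T p1, T p4  //  F p1, F p4.
              branch 1.1.1.1 (add T p1, T p4):
                F (p4 && p3): β-rule — branch into F p4  //  F p3.
                  branch 1.1.1.1.1 (add F p4):
                    × closes — contains both p4 and !p4.
                  branch 1.1.1.1.2 (add F p3):
                    × closes — contains both p3 and !p3.
              branch 1.1.1.2 (add F p1, F p4):
                × closes — contains both p4 and !p4.
          branch 1.1.2 (add F (p2 || p1)):
            F (p2 || p1): α-rule — add F p2, F p1.
            T (p1 == p4): β-rule — branch into T p1, T p4  //  F p1, F p4.
              branch 1.1.2.1 (add T p1, T p4):
                × closes — contains both p1 and !p1.
              branch 1.1.2.2 (add F p1, F p4):
                × closes — contains both p4 and !p4.
      branch 1.2 (add T p1):
        F (!p3 && (p2 || p1)): β-rule — branch into F !p3  //  F (p2 || p1).
          branch 1.2.1 (add F !p3):
            T (p1 == p4): β-rule — branch into T p1, T p4  //  F p1, F p4.
              branch 1.2.1.1 (add T p1, T p4):
                ○ open, literals {p1=1, p3=1, p4=1}.
              branch 1.2.1.2 (add F p1, F p4):
                × closes — contains both p1 and !p1.
          branch 1.2.2 (add F (p2 || p1)):
            F (p2 || p1): α-rule — add F p2, F p1.
            × closes — contains both p1 and !p1.
  branch 2 (add T p3):
    T ((p4 && p3) -> p1): β-rule — branch into F (p4 && p3)  //  T p1.
      branch 2.1 (add F (p4 && p3)):
        F (!p3 && (p2 || p1)): β-rule — branch into F !p3  //  F (p2 || p1).
          branch 2.1.1 (add F !p3):
            F (p4 && p3): β-rule — branch into F p4  //  F p3.
              branch 2.1.1.1 (add F p4):
                ○ open, literals {p3=1, p4=0}.
              branch 2.1.1.2 (add F p3):
                × closes — contains both p3 and !p3.
          branch 2.1.2 (add F (p2 || p1)):
            F (p2 || p1): α-rule — add F p2, F p1.
            F (p4 && p3): β-rule — branch into F p4  //  F p3.
              branch 2.1.2.1 (add F p4):
                ○ open, literals {p1=0, p2=0, p3=1, p4=0}.
              branch 2.1.2.2 (add F p3):
                × closes — contains both p3 and !p3.
      branch 2.2 (add T p1):
        F (!p3 && (p2 || p1)): β-rule — branch into F !p3  //  F (p2 || p1).
          branch 2.2.1 (add F !p3):
            ○ open, literals {p1=1, p3=1}.
          branch 2.2.2 (add F (p2 || p1)):
            F (p2 || p1): α-rule — add F p2, F p1.
            × closes — contains both p1 and !p1.
10 branches closed, 4 open.
An open branch gives a countermodel: p1=1, p3=1, p4=1 (unmentioned atoms arbitrary); the premises hold there but the conclusion fails.

No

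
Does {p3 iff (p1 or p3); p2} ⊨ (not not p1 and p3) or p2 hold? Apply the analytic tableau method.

Yes

Initial set: {(p3 iff (p1 or p3)); p2; not ((not not p1 and p3) or p2)}.
not ((not not p1 and p3) or p2): α-rule — add not (not not p1 and p3), not p2.
× closes — contains both p2 and not p2.
All 1 branch closes.
Every branch closed, so the premises entail the conclusion.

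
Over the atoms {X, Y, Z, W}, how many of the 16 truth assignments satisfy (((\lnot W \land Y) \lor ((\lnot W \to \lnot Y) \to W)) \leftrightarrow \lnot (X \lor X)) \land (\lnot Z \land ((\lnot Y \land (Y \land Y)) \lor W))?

Initial set: {T ((((\lnot W \land Y) \lor ((\lnot W \to \lnot Y) \to W)) \leftrightarrow \lnot (X \lor X)) \land (\lnot Z \land ((\lnot Y \land (Y \land Y)) \lor W)))}.
T ((((\lnot W \land Y) \lor ((\lnot W \to \lnot Y) \to W)) \leftrightarrow \lnot (X \lor X)) \land (\lnot Z \land ((\lnot Y \land (Y \land Y)) \lor W))): α-rule — add T (((\lnot W \land Y) \lor ((\lnot W \to \lnot Y) \to W)) \leftrightarrow \lnot (X \lor X)), T (\lnot Z \land ((\lnot Y \land (Y \land Y)) \lor W)).
T (\lnot Z \land ((\lnot Y \land (Y \land Y)) \lor W)): α-rule — add T \lnot Z, T ((\lnot Y \land (Y \land Y)) \lor W).
T (((\lnot W \land Y) \lor ((\lnot W \to \lnot Y) \to W)) \leftrightarrow \lnot (X \lor X)): β-rule — branch into T ((\lnot W \land Y) \lor ((\lnot W \to \lnot Y) \to W)), T \lnot (X \lor X)  //  F ((\lnot W \land Y) \lor ((\lnot W \to \lnot Y) \to W)), F \lnot (X \lor X).
  branch 1 (add T ((\lnot W \land Y) \lor ((\lnot W \to \lnot Y) \to W)), T \lnot (X \lor X)):
    T \lnot (X \lor X): α-rule — add F X, F X.
    T ((\lnot Y \land (Y \land Y)) \lor W): β-rule — branch into T (\lnot Y \land (Y \land Y))  //  T W.
      branch 1.1 (add T (\lnot Y \land (Y \land Y))):
        T (\lnot Y \land (Y \land Y)): α-rule — add T \lnot Y, T (Y \land Y).
        T (Y \land Y): α-rule — add T Y, T Y.
        × closes — contains both Y and \lnot Y.
      branch 1.2 (add T W):
        T ((\lnot W \land Y) \lor ((\lnot W \to \lnot Y) \to W)): β-rule — branch into T (\lnot W \land Y)  //  T ((\lnot W \to \lnot Y) \to W).
          branch 1.2.1 (add T (\lnot W \land Y)):
            T (\lnot W \land Y): α-rule — add T \lnot W, T Y.
            × closes — contains both W and \lnot W.
          branch 1.2.2 (add T ((\lnot W \to \lnot Y) \to W)):
            T ((\lnot W \to \lnot Y) \to W): β-rule — branch into F (\lnot W \to \lnot Y)  //  T W.
              branch 1.2.2.1 (add F (\lnot W \to \lnot Y)):
                F (\lnot W \to \lnot Y): α-rule — add T \lnot W, F \lnot Y.
                × closes — contains both W and \lnot W.
              branch 1.2.2.2 (add T W):
                ○ open, literals {W=T, X=F, Z=F}.
  branch 2 (add F ((\lnot W \land Y) \lor ((\lnot W \to \lnot Y) \to W)), F \lnot (X \lor X)):
    F ((\lnot W \land Y) \lor ((\lnot W \to \lnot Y) \to W)): α-rule — add F (\lnot W \land Y), F ((\lnot W \to \lnot Y) \to W).
    F ((\lnot W \to \lnot Y) \to W): α-rule — add T (\lnot W \to \lnot Y), F W.
    T ((\lnot Y \land (Y \land Y)) \lor W): β-rule — branch into T (\lnot Y \land (Y \land Y))  //  T W.
      branch 2.1 (add T (\lnot Y \land (Y \land Y))):
        T (\lnot Y \land (Y \land Y)): α-rule — add T \lnot Y, T (Y \land Y).
        T (Y \land Y): α-rule — add T Y, T Y.
        × closes — contains both Y and \lnot Y.
      branch 2.2 (add T W):
        × closes — contains both W and \lnot W.
5 branches closed, 1 open.
Each open branch fixes some atoms; the unmentioned ones are free. Counting distinct full assignments: branch {W=T, X=F, Z=F} (Y) contributes 2 new. Total: 2.

2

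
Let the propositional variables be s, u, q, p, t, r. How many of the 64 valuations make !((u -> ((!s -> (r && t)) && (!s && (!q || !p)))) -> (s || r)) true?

Initial set: {T !((u -> ((!s -> (r && t)) && (!s && (!q || !p)))) -> (s || r))}.
T !((u -> ((!s -> (r && t)) && (!s && (!q || !p)))) -> (s || r)): α-rule — add T (u -> ((!s -> (r && t)) && (!s && (!q || !p)))), F (s || r).
F (s || r): α-rule — add F s, F r.
T (u -> ((!s -> (r && t)) && (!s && (!q || !p)))): β-rule — branch into F u  //  T ((!s -> (r && t)) && (!s && (!q || !p))).
  branch 1 (add F u):
    ○ open, literals {r=0, s=0, u=0}.
  branch 2 (add T ((!s -> (r && t)) && (!s && (!q || !p)))):
    T ((!s -> (r && t)) && (!s && (!q || !p))): α-rule — add T (!s -> (r && t)), T (!s && (!q || !p)).
    T (!s && (!q || !p)): α-rule — add T !s, T (!q || !p).
    T (!s -> (r && t)): β-rule — branch into F !s  //  T (r && t).
      branch 2.1 (add F !s):
        × closes — contains both s and !s.
      branch 2.2 (add T (r && t)):
        T (r && t): α-rule — add T r, T t.
        × closes — contains both r and !r.
2 branches closed, 1 open.
Each open branch fixes some atoms; the unmentioned ones are free. Counting distinct full assignments: branch {r=0, s=0, u=0} (q, p, t) contributes 8 new. Total: 8.

8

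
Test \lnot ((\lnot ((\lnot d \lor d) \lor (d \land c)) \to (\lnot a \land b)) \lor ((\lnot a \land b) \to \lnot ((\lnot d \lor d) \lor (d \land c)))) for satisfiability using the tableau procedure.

Unsatisfiable

Initial set: {\lnot ((\lnot ((\lnot d \lor d) \lor (d \land c)) \to (\lnot a \land b)) \lor ((\lnot a \land b) \to \lnot ((\lnot d \lor d) \lor (d \land c))))}.
\lnot ((\lnot ((\lnot d \lor d) \lor (d \land c)) \to (\lnot a \land b)) \lor ((\lnot a \land b) \to \lnot ((\lnot d \lor d) \lor (d \land c)))): α-rule — add \lnot (\lnot ((\lnot d \lor d) \lor (d \land c)) \to (\lnot a \land b)), \lnot ((\lnot a \land b) \to \lnot ((\lnot d \lor d) \lor (d \land c))).
\lnot (\lnot ((\lnot d \lor d) \lor (d \land c)) \to (\lnot a \land b)): α-rule — add \lnot ((\lnot d \lor d) \lor (d \land c)), \lnot (\lnot a \land b).
\lnot ((\lnot a \land b) \to \lnot ((\lnot d \lor d) \lor (d \land c))): α-rule — add (\lnot a \land b), \lnot \lnot ((\lnot d \lor d) \lor (d \land c)).
\lnot ((\lnot d \lor d) \lor (d \land c)): α-rule — add \lnot (\lnot d \lor d), \lnot (d \land c).
(\lnot a \land b): α-rule — add \lnot a, b.
\lnot (\lnot d \lor d): α-rule — add \lnot \lnot d, \lnot d.
× closes — contains both d and \lnot d.
All 1 branch closes.
Every branch closed; the formula is unsatisfiable.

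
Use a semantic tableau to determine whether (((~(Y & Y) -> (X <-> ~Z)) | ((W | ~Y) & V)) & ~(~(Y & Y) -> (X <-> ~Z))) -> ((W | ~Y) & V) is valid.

Assume the negation and expand:
Initial set: {~((((~(Y & Y) -> (X <-> ~Z)) | ((W | ~Y) & V)) & ~(~(Y & Y) -> (X <-> ~Z))) -> ((W | ~Y) & V))}.
~((((~(Y & Y) -> (X <-> ~Z)) | ((W | ~Y) & V)) & ~(~(Y & Y) -> (X <-> ~Z))) -> ((W | ~Y) & V)): α-rule — add (((~(Y & Y) -> (X <-> ~Z)) | ((W | ~Y) & V)) & ~(~(Y & Y) -> (X <-> ~Z))), ~((W | ~Y) & V).
(((~(Y & Y) -> (X <-> ~Z)) | ((W | ~Y) & V)) & ~(~(Y & Y) -> (X <-> ~Z))): α-rule — add ((~(Y & Y) -> (X <-> ~Z)) | ((W | ~Y) & V)), ~(~(Y & Y) -> (X <-> ~Z)).
~(~(Y & Y) -> (X <-> ~Z)): α-rule — add ~(Y & Y), ~(X <-> ~Z).
~((W | ~Y) & V): β-rule — branch into ~(W | ~Y)  //  ~V.
  branch 1 (add ~(W | ~Y)):
    ~(W | ~Y): α-rule — add ~W, ~~Y.
    ((~(Y & Y) -> (X <-> ~Z)) | ((W | ~Y) & V)): β-rule — branch into (~(Y & Y) -> (X <-> ~Z))  //  ((W | ~Y) & V).
      branch 1.1 (add (~(Y & Y) -> (X <-> ~Z))):
        ~(Y & Y): β-rule — branch into ~Y  //  ~Y.
          branch 1.1.1 (add ~Y):
            × closes — contains both Y and ~Y.
          branch 1.1.2 (add ~Y):
            × closes — contains both Y and ~Y.
      branch 1.2 (add ((W | ~Y) & V)):
        ((W | ~Y) & V): α-rule — add (W | ~Y), V.
        ~(Y & Y): β-rule — branch into ~Y  //  ~Y.
          branch 1.2.1 (add ~Y):
            × closes — contains both Y and ~Y.
          branch 1.2.2 (add ~Y):
            × closes — contains both Y and ~Y.
  branch 2 (add ~V):
    ((~(Y & Y) -> (X <-> ~Z)) | ((W | ~Y) & V)): β-rule — branch into (~(Y & Y) -> (X <-> ~Z))  //  ((W | ~Y) & V).
      branch 2.1 (add (~(Y & Y) -> (X <-> ~Z))):
        ~(Y & Y): β-rule — branch into ~Y  //  ~Y.
          branch 2.1.1 (add ~Y):
            ~(X <-> ~Z): β-rule — branch into X, ~~Z  //  ~X, ~Z.
              branch 2.1.1.1 (add X, ~~Z):
                (~(Y & Y) -> (X <-> ~Z)): β-rule — branch into ~~(Y & Y)  //  (X <-> ~Z).
                  branch 2.1.1.1.1 (add ~~(Y & Y)):
                    ~~(Y & Y): α-rule — add Y, Y.
                    × closes — contains both Y and ~Y.
                  branch 2.1.1.1.2 (add (X <-> ~Z)):
                    (X <-> ~Z): β-rule — branch into X, ~Z  //  ~X, ~~Z.
                      branch 2.1.1.1.2.1 (add X, ~Z):
                        × closes — contains both Z and ~Z.
                      branch 2.1.1.1.2.2 (add ~X, ~~Z):
                        × closes — contains both X and ~X.
              branch 2.1.1.2 (add ~X, ~Z):
                (~(Y & Y) -> (X <-> ~Z)): β-rule — branch into ~~(Y & Y)  //  (X <-> ~Z).
                  branch 2.1.1.2.1 (add ~~(Y & Y)):
                    ~~(Y & Y): α-rule — add Y, Y.
                    × closes — contains both Y and ~Y.
                  branch 2.1.1.2.2 (add (X <-> ~Z)):
                    (X <-> ~Z): β-rule — branch into X, ~Z  //  ~X, ~~Z.
                      branch 2.1.1.2.2.1 (add X, ~Z):
                        × closes — contains both X and ~X.
                      branch 2.1.1.2.2.2 (add ~X, ~~Z):
                        × closes — contains both Z and ~Z.
          branch 2.1.2 (add ~Y):
            ~(X <-> ~Z): β-rule — branch into X, ~~Z  //  ~X, ~Z.
              branch 2.1.2.1 (add X, ~~Z):
                (~(Y & Y) -> (X <-> ~Z)): β-rule — branch into ~~(Y & Y)  //  (X <-> ~Z).
                  branch 2.1.2.1.1 (add ~~(Y & Y)):
                    ~~(Y & Y): α-rule — add Y, Y.
                    × closes — contains both Y and ~Y.
                  branch 2.1.2.1.2 (add (X <-> ~Z)):
                    (X <-> ~Z): β-rule — branch into X, ~Z  //  ~X, ~~Z.
                      branch 2.1.2.1.2.1 (add X, ~Z):
                        × closes — contains both Z and ~Z.
                      branch 2.1.2.1.2.2 (add ~X, ~~Z):
                        × closes — contains both X and ~X.
              branch 2.1.2.2 (add ~X, ~Z):
                (~(Y & Y) -> (X <-> ~Z)): β-rule — branch into ~~(Y & Y)  //  (X <-> ~Z).
                  branch 2.1.2.2.1 (add ~~(Y & Y)):
                    ~~(Y & Y): α-rule — add Y, Y.
                    × closes — contains both Y and ~Y.
                  branch 2.1.2.2.2 (add (X <-> ~Z)):
                    (X <-> ~Z): β-rule — branch into X, ~Z  //  ~X, ~~Z.
                      branch 2.1.2.2.2.1 (add X, ~Z):
                        × closes — contains both X and ~X.
                      branch 2.1.2.2.2.2 (add ~X, ~~Z):
                        × closes — contains both Z and ~Z.
      branch 2.2 (add ((W | ~Y) & V)):
        ((W | ~Y) & V): α-rule — add (W | ~Y), V.
        × closes — contains both V and ~V.
All 17 branches close.
Every branch closed, so the negation is unsatisfiable and the formula is valid.

Valid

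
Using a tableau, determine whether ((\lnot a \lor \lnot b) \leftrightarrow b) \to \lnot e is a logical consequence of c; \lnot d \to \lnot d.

Initial set: {c; (\lnot d \to \lnot d); \lnot (((\lnot a \lor \lnot b) \leftrightarrow b) \to \lnot e)}.
\lnot (((\lnot a \lor \lnot b) \leftrightarrow b) \to \lnot e): α-rule — add ((\lnot a \lor \lnot b) \leftrightarrow b), \lnot \lnot e.
(\lnot d \to \lnot d): β-rule — branch into \lnot \lnot d  //  \lnot d.
  branch 1 (add \lnot \lnot d):
    ((\lnot a \lor \lnot b) \leftrightarrow b): β-rule — branch into (\lnot a \lor \lnot b), b  //  \lnot (\lnot a \lor \lnot b), \lnot b.
      branch 1.1 (add (\lnot a \lor \lnot b), b):
        (\lnot a \lor \lnot b): β-rule — branch into \lnot a  //  \lnot b.
          branch 1.1.1 (add \lnot a):
            ○ open, literals {a=F, b=T, c=T, d=T, e=T}.
          branch 1.1.2 (add \lnot b):
            × closes — contains both b and \lnot b.
      branch 1.2 (add \lnot (\lnot a \lor \lnot b), \lnot b):
        \lnot (\lnot a \lor \lnot b): α-rule — add \lnot \lnot a, \lnot \lnot b.
        × closes — contains both b and \lnot b.
  branch 2 (add \lnot d):
    ((\lnot a \lor \lnot b) \leftrightarrow b): β-rule — branch into (\lnot a \lor \lnot b), b  //  \lnot (\lnot a \lor \lnot b), \lnot b.
      branch 2.1 (add (\lnot a \lor \lnot b), b):
        (\lnot a \lor \lnot b): β-rule — branch into \lnot a  //  \lnot b.
          branch 2.1.1 (add \lnot a):
            ○ open, literals {a=F, b=T, c=T, d=F, e=T}.
          branch 2.1.2 (add \lnot b):
            × closes — contains both b and \lnot b.
      branch 2.2 (add \lnot (\lnot a \lor \lnot b), \lnot b):
        \lnot (\lnot a \lor \lnot b): α-rule — add \lnot \lnot a, \lnot \lnot b.
        × closes — contains both b and \lnot b.
4 branches closed, 2 open.
An open branch gives a countermodel: a=F, b=T, c=T, d=T, e=T (unmentioned atoms arbitrary); the premises hold there but the conclusion fails.

No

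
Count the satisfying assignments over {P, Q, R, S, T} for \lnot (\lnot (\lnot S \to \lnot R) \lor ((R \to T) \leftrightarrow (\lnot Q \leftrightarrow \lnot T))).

12

Initial set: {\lnot (\lnot (\lnot S \to \lnot R) \lor ((R \to T) \leftrightarrow (\lnot Q \leftrightarrow \lnot T)))}.
\lnot (\lnot (\lnot S \to \lnot R) \lor ((R \to T) \leftrightarrow (\lnot Q \leftrightarrow \lnot T))): α-rule — add \lnot \lnot (\lnot S \to \lnot R), \lnot ((R \to T) \leftrightarrow (\lnot Q \leftrightarrow \lnot T)).
\lnot \lnot (\lnot S \to \lnot R): β-rule — branch into \lnot \lnot S  //  \lnot R.
  branch 1 (add \lnot \lnot S):
    \lnot ((R \to T) \leftrightarrow (\lnot Q \leftrightarrow \lnot T)): β-rule — branch into (R \to T), \lnot (\lnot Q \leftrightarrow \lnot T)  //  \lnot (R \to T), (\lnot Q \leftrightarrow \lnot T).
      branch 1.1 (add (R \to T), \lnot (\lnot Q \leftrightarrow \lnot T)):
        (R \to T): β-rule — branch into \lnot R  //  T.
          branch 1.1.1 (add \lnot R):
            \lnot (\lnot Q \leftrightarrow \lnot T): β-rule — branch into \lnot Q, \lnot \lnot T  //  \lnot \lnot Q, \lnot T.
              branch 1.1.1.1 (add \lnot Q, \lnot \lnot T):
                ○ open, literals {Q=F, R=F, S=T, T=T}.
              branch 1.1.1.2 (add \lnot \lnot Q, \lnot T):
                ○ open, literals {Q=T, R=F, S=T, T=F}.
          branch 1.1.2 (add T):
            \lnot (\lnot Q \leftrightarrow \lnot T): β-rule — branch into \lnot Q, \lnot \lnot T  //  \lnot \lnot Q, \lnot T.
              branch 1.1.2.1 (add \lnot Q, \lnot \lnot T):
                ○ open, literals {Q=F, S=T, T=T}.
              branch 1.1.2.2 (add \lnot \lnot Q, \lnot T):
                × closes — contains both T and \lnot T.
      branch 1.2 (add \lnot (R \to T), (\lnot Q \leftrightarrow \lnot T)):
        \lnot (R \to T): α-rule — add R, \lnot T.
        (\lnot Q \leftrightarrow \lnot T): β-rule — branch into \lnot Q, \lnot T  //  \lnot \lnot Q, \lnot \lnot T.
          branch 1.2.1 (add \lnot Q, \lnot T):
            ○ open, literals {Q=F, R=T, S=T, T=F}.
          branch 1.2.2 (add \lnot \lnot Q, \lnot \lnot T):
            × closes — contains both T and \lnot T.
  branch 2 (add \lnot R):
    \lnot ((R \to T) \leftrightarrow (\lnot Q \leftrightarrow \lnot T)): β-rule — branch into (R \to T), \lnot (\lnot Q \leftrightarrow \lnot T)  //  \lnot (R \to T), (\lnot Q \leftrightarrow \lnot T).
      branch 2.1 (add (R \to T), \lnot (\lnot Q \leftrightarrow \lnot T)):
        (R \to T): β-rule — branch into \lnot R  //  T.
          branch 2.1.1 (add \lnot R):
            \lnot (\lnot Q \leftrightarrow \lnot T): β-rule — branch into \lnot Q, \lnot \lnot T  //  \lnot \lnot Q, \lnot T.
              branch 2.1.1.1 (add \lnot Q, \lnot \lnot T):
                ○ open, literals {Q=F, R=F, T=T}.
              branch 2.1.1.2 (add \lnot \lnot Q, \lnot T):
                ○ open, literals {Q=T, R=F, T=F}.
          branch 2.1.2 (add T):
            \lnot (\lnot Q \leftrightarrow \lnot T): β-rule — branch into \lnot Q, \lnot \lnot T  //  \lnot \lnot Q, \lnot T.
              branch 2.1.2.1 (add \lnot Q, \lnot \lnot T):
                ○ open, literals {Q=F, R=F, T=T}.
              branch 2.1.2.2 (add \lnot \lnot Q, \lnot T):
                × closes — contains both T and \lnot T.
      branch 2.2 (add \lnot (R \to T), (\lnot Q \leftrightarrow \lnot T)):
        \lnot (R \to T): α-rule — add R, \lnot T.
        × closes — contains both R and \lnot R.
4 branches closed, 7 open.
Each open branch fixes some atoms; the unmentioned ones are free. Counting distinct full assignments: branch {Q=F, R=F, S=T, T=T} (P) contributes 2 new; branch {Q=T, R=F, S=T, T=F} (P) contributes 2 new; branch {Q=F, S=T, T=T} (P, R) contributes 2 new; branch {Q=F, R=T, S=T, T=F} (P) contributes 2 new; branch {Q=F, R=F, T=T} (P, S) contributes 2 new; branch {Q=T, R=F, T=F} (P, S) contributes 2 new; branch {Q=F, R=F, T=T} (P, S) contributes 0 new. Total: 12.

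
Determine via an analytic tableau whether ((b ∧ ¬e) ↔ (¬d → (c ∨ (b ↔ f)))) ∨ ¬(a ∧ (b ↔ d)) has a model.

Initial set: {(((b ∧ ¬e) ↔ (¬d → (c ∨ (b ↔ f)))) ∨ ¬(a ∧ (b ↔ d)))}.
(((b ∧ ¬e) ↔ (¬d → (c ∨ (b ↔ f)))) ∨ ¬(a ∧ (b ↔ d))): β-rule — branch into ((b ∧ ¬e) ↔ (¬d → (c ∨ (b ↔ f))))  //  ¬(a ∧ (b ↔ d)).
  branch 1 (add ((b ∧ ¬e) ↔ (¬d → (c ∨ (b ↔ f))))):
    ((b ∧ ¬e) ↔ (¬d → (c ∨ (b ↔ f)))): β-rule — branch into (b ∧ ¬e), (¬d → (c ∨ (b ↔ f)))  //  ¬(b ∧ ¬e), ¬(¬d → (c ∨ (b ↔ f))).
      branch 1.1 (add (b ∧ ¬e), (¬d → (c ∨ (b ↔ f)))):
        (b ∧ ¬e): α-rule — add b, ¬e.
        (¬d → (c ∨ (b ↔ f))): β-rule — branch into ¬¬d  //  (c ∨ (b ↔ f)).
          branch 1.1.1 (add ¬¬d):
            ○ open, literals {b=1, d=1, e=0}.
          branch 1.1.2 (add (c ∨ (b ↔ f))):
            (c ∨ (b ↔ f)): β-rule — branch into c  //  (b ↔ f).
              branch 1.1.2.1 (add c):
                ○ open, literals {b=1, c=1, e=0}.
              branch 1.1.2.2 (add (b ↔ f)):
                (b ↔ f): β-rule — branch into b, f  //  ¬b, ¬f.
                  branch 1.1.2.2.1 (add b, f):
                    ○ open, literals {b=1, e=0, f=1}.
                  branch 1.1.2.2.2 (add ¬b, ¬f):
                    × closes — contains both b and ¬b.
      branch 1.2 (add ¬(b ∧ ¬e), ¬(¬d → (c ∨ (b ↔ f)))):
        ¬(¬d → (c ∨ (b ↔ f))): α-rule — add ¬d, ¬(c ∨ (b ↔ f)).
        ¬(c ∨ (b ↔ f)): α-rule — add ¬c, ¬(b ↔ f).
        ¬(b ∧ ¬e): β-rule — branch into ¬b  //  ¬¬e.
          branch 1.2.1 (add ¬b):
            ¬(b ↔ f): β-rule — branch into b, ¬f  //  ¬b, f.
              branch 1.2.1.1 (add b, ¬f):
                × closes — contains both b and ¬b.
              branch 1.2.1.2 (add ¬b, f):
                ○ open, literals {b=0, c=0, d=0, f=1}.
          branch 1.2.2 (add ¬¬e):
            ¬(b ↔ f): β-rule — branch into b, ¬f  //  ¬b, f.
              branch 1.2.2.1 (add b, ¬f):
                ○ open, literals {b=1, c=0, d=0, e=1, f=0}.
              branch 1.2.2.2 (add ¬b, f):
                ○ open, literals {b=0, c=0, d=0, e=1, f=1}.
  branch 2 (add ¬(a ∧ (b ↔ d))):
    ¬(a ∧ (b ↔ d)): β-rule — branch into ¬a  //  ¬(b ↔ d).
      branch 2.1 (add ¬a):
        ○ open, literals {a=0}.
      branch 2.2 (add ¬(b ↔ d)):
        ¬(b ↔ d): β-rule — branch into b, ¬d  //  ¬b, d.
          branch 2.2.1 (add b, ¬d):
            ○ open, literals {b=1, d=0}.
          branch 2.2.2 (add ¬b, d):
            ○ open, literals {b=0, d=1}.
2 branches closed, 9 open.
An open branch gives a satisfying assignment: b=1, d=1, e=0.

Satisfiable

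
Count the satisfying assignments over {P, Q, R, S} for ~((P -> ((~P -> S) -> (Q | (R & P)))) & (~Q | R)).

Initial set: {T ~((P -> ((~P -> S) -> (Q | (R & P)))) & (~Q | R))}.
T ~((P -> ((~P -> S) -> (Q | (R & P)))) & (~Q | R)): β-rule — branch into F (P -> ((~P -> S) -> (Q | (R & P))))  //  F (~Q | R).
  branch 1 (add F (P -> ((~P -> S) -> (Q | (R & P))))):
    F (P -> ((~P -> S) -> (Q | (R & P)))): α-rule — add T P, F ((~P -> S) -> (Q | (R & P))).
    F ((~P -> S) -> (Q | (R & P))): α-rule — add T (~P -> S), F (Q | (R & P)).
    F (Q | (R & P)): α-rule — add F Q, F (R & P).
    T (~P -> S): β-rule — branch into F ~P  //  T S.
      branch 1.1 (add F ~P):
        F (R & P): β-rule — branch into F R  //  F P.
          branch 1.1.1 (add F R):
            ○ open, literals {P=T, Q=F, R=F}.
          branch 1.1.2 (add F P):
            × closes — contains both P and ~P.
      branch 1.2 (add T S):
        F (R & P): β-rule — branch into F R  //  F P.
          branch 1.2.1 (add F R):
            ○ open, literals {P=T, Q=F, R=F, S=T}.
          branch 1.2.2 (add F P):
            × closes — contains both P and ~P.
  branch 2 (add F (~Q | R)):
    F (~Q | R): α-rule — add F ~Q, F R.
    ○ open, literals {Q=T, R=F}.
2 branches closed, 3 open.
Each open branch fixes some atoms; the unmentioned ones are free. Counting distinct full assignments: branch {P=T, Q=F, R=F} (S) contributes 2 new; branch {P=T, Q=F, R=F, S=T} (none free) contributes 0 new; branch {Q=T, R=F} (P, S) contributes 4 new. Total: 6.

6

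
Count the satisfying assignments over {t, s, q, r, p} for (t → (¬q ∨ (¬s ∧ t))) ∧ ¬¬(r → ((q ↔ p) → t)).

Initial set: {((t → (¬q ∨ (¬s ∧ t))) ∧ ¬¬(r → ((q ↔ p) → t)))}.
((t → (¬q ∨ (¬s ∧ t))) ∧ ¬¬(r → ((q ↔ p) → t))): α-rule — add (t → (¬q ∨ (¬s ∧ t))), ¬¬(r → ((q ↔ p) → t)).
¬¬(r → ((q ↔ p) → t)): drop double negation, giving (r → ((q ↔ p) → t)).
(t → (¬q ∨ (¬s ∧ t))): β-rule — branch into ¬t  //  (¬q ∨ (¬s ∧ t)).
  branch 1 (add ¬t):
    (r → ((q ↔ p) → t)): β-rule — branch into ¬r  //  ((q ↔ p) → t).
      branch 1.1 (add ¬r):
        ○ open, literals {r=F, t=F}.
      branch 1.2 (add ((q ↔ p) → t)):
        ((q ↔ p) → t): β-rule — branch into ¬(q ↔ p)  //  t.
          branch 1.2.1 (add ¬(q ↔ p)):
            ¬(q ↔ p): β-rule — branch into q, ¬p  //  ¬q, p.
              branch 1.2.1.1 (add q, ¬p):
                ○ open, literals {p=F, q=T, t=F}.
              branch 1.2.1.2 (add ¬q, p):
                ○ open, literals {p=T, q=F, t=F}.
          branch 1.2.2 (add t):
            × closes — contains both t and ¬t.
  branch 2 (add (¬q ∨ (¬s ∧ t))):
    (r → ((q ↔ p) → t)): β-rule — branch into ¬r  //  ((q ↔ p) → t).
      branch 2.1 (add ¬r):
        (¬q ∨ (¬s ∧ t)): β-rule — branch into ¬q  //  (¬s ∧ t).
          branch 2.1.1 (add ¬q):
            ○ open, literals {q=F, r=F}.
          branch 2.1.2 (add (¬s ∧ t)):
            (¬s ∧ t): α-rule — add ¬s, t.
            ○ open, literals {r=F, s=F, t=T}.
      branch 2.2 (add ((q ↔ p) → t)):
        (¬q ∨ (¬s ∧ t)): β-rule — branch into ¬q  //  (¬s ∧ t).
          branch 2.2.1 (add ¬q):
            ((q ↔ p) → t): β-rule — branch into ¬(q ↔ p)  //  t.
              branch 2.2.1.1 (add ¬(q ↔ p)):
                ¬(q ↔ p): β-rule — branch into q, ¬p  //  ¬q, p.
                  branch 2.2.1.1.1 (add q, ¬p):
                    × closes — contains both q and ¬q.
                  branch 2.2.1.1.2 (add ¬q, p):
                    ○ open, literals {p=T, q=F}.
              branch 2.2.1.2 (add t):
                ○ open, literals {q=F, t=T}.
          branch 2.2.2 (add (¬s ∧ t)):
            (¬s ∧ t): α-rule — add ¬s, t.
            ((q ↔ p) → t): β-rule — branch into ¬(q ↔ p)  //  t.
              branch 2.2.2.1 (add ¬(q ↔ p)):
                ¬(q ↔ p): β-rule — branch into q, ¬p  //  ¬q, p.
                  branch 2.2.2.1.1 (add q, ¬p):
                    ○ open, literals {p=F, q=T, s=F, t=T}.
                  branch 2.2.2.1.2 (add ¬q, p):
                    ○ open, literals {p=T, q=F, s=F, t=T}.
              branch 2.2.2.2 (add t):
                ○ open, literals {s=F, t=T}.
2 branches closed, 10 open.
Each open branch fixes some atoms; the unmentioned ones are free. Counting distinct full assignments: branch {r=F, t=F} (s, q, p) contributes 8 new; branch {p=F, q=T, t=F} (s, r) contributes 2 new; branch {p=T, q=F, t=F} (s, r) contributes 2 new; branch {q=F, r=F} (t, s, p) contributes 4 new; branch {r=F, s=F, t=T} (q, p) contributes 2 new; branch {p=T, q=F} (t, s, r) contributes 2 new; branch {q=F, t=T} (s, r, p) contributes 2 new; branch {p=F, q=T, s=F, t=T} (r) contributes 1 new; branch {p=T, q=F, s=F, t=T} (r) contributes 0 new; branch {s=F, t=T} (q, r, p) contributes 1 new. Total: 24.

24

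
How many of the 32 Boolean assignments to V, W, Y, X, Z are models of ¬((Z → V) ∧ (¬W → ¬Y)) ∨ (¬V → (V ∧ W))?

26

Initial set: {T (¬((Z → V) ∧ (¬W → ¬Y)) ∨ (¬V → (V ∧ W)))}.
T (¬((Z → V) ∧ (¬W → ¬Y)) ∨ (¬V → (V ∧ W))): β-rule — branch into T ¬((Z → V) ∧ (¬W → ¬Y))  //  T (¬V → (V ∧ W)).
  branch 1 (add T ¬((Z → V) ∧ (¬W → ¬Y))):
    T ¬((Z → V) ∧ (¬W → ¬Y)): β-rule — branch into F (Z → V)  //  F (¬W → ¬Y).
      branch 1.1 (add F (Z → V)):
        F (Z → V): α-rule — add T Z, F V.
        ○ open, literals {V=F, Z=T}.
      branch 1.2 (add F (¬W → ¬Y)):
        F (¬W → ¬Y): α-rule — add T ¬W, F ¬Y.
        ○ open, literals {W=F, Y=T}.
  branch 2 (add T (¬V → (V ∧ W))):
    T (¬V → (V ∧ W)): β-rule — branch into F ¬V  //  T (V ∧ W).
      branch 2.1 (add F ¬V):
        ○ open, literals {V=T}.
      branch 2.2 (add T (V ∧ W)):
        T (V ∧ W): α-rule — add T V, T W.
        ○ open, literals {V=T, W=T}.
0 branches closed, 4 open.
Each open branch fixes some atoms; the unmentioned ones are free. Counting distinct full assignments: branch {V=F, Z=T} (W, Y, X) contributes 8 new; branch {W=F, Y=T} (V, X, Z) contributes 6 new; branch {V=T} (W, Y, X, Z) contributes 12 new; branch {V=T, W=T} (Y, X, Z) contributes 0 new. Total: 26.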